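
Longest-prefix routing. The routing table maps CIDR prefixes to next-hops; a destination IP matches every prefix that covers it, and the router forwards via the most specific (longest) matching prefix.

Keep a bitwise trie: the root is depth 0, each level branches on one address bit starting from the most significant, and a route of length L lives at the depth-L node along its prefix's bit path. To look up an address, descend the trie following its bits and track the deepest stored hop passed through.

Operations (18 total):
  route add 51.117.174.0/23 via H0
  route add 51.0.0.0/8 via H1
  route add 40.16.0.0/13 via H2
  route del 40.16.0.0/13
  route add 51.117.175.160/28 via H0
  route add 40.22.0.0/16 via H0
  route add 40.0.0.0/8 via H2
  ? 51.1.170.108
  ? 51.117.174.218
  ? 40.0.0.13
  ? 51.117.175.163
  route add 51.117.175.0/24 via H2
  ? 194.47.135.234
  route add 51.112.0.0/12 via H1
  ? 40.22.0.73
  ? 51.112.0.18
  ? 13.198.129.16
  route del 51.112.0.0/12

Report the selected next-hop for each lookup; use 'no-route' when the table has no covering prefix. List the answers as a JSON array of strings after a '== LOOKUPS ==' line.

Apply in order:
  + 51.117.174.0/23 (H0) depth=23
  + 51.0.0.0/8 (H1) depth=8
  + 40.16.0.0/13 (H2) depth=13
  del 40.16.0.0/13 (clear depth 13)
  + 51.117.175.160/28 (H0) depth=28
  + 40.22.0.0/16 (H0) depth=16
  + 40.0.0.0/8 (H2) depth=8
  Q 51.1.170.108: descend 001100110 ; hops seen [H1] ; pick H1
  Q 51.117.174.218: descend 00110011011101011010111 ; hops seen [H1,H0] ; pick H0
  Q 40.0.0.13: descend 00101000000 ; hops seen [H2] ; pick H2
  Q 51.117.175.163: descend 0011001101110101101011111010 ; hops seen [H1,H0,H0] ; pick H0
  + 51.117.175.0/24 (H2) depth=24
  Q 194.47.135.234: descend ε ; hops seen [∅] ; pick no-route
  + 51.112.0.0/12 (H1) depth=12
  Q 40.22.0.73: descend 0010100000010110 ; hops seen [H2,H0] ; pick H0
  Q 51.112.0.18: descend 0011001101110 ; hops seen [H1,H1] ; pick H1
  Q 13.198.129.16: descend 00 ; hops seen [∅] ; pick no-route
  del 51.112.0.0/12 (clear depth 12)

== LOOKUPS ==
["H1","H0","H2","H0","no-route","H0","H1","no-route"]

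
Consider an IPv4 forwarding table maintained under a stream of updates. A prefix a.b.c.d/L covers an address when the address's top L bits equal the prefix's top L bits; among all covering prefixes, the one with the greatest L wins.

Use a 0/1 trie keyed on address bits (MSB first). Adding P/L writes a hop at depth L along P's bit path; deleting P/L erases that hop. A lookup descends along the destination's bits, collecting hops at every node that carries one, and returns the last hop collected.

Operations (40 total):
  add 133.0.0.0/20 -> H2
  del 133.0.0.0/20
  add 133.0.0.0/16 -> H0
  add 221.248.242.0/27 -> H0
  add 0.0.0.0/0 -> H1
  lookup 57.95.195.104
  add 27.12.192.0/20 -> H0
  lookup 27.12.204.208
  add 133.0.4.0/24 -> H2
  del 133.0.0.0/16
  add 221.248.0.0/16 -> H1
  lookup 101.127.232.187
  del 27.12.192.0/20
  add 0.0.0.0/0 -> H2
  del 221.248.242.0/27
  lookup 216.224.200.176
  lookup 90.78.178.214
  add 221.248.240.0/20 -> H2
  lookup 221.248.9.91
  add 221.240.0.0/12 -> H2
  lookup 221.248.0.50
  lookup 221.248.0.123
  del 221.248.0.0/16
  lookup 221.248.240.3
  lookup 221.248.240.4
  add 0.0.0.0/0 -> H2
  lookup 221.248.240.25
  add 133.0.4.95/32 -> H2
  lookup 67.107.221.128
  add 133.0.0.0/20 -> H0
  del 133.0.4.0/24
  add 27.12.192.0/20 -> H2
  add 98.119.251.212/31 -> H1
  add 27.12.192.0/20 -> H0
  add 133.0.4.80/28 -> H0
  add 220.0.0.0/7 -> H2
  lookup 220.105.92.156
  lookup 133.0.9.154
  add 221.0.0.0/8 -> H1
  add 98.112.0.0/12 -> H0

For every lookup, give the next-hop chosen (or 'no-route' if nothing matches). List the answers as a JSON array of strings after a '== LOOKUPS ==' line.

Process each operation:
  + 133.0.0.0/20 (H2) depth=20
  del 133.0.0.0/20 (clear depth 20)
  + 133.0.0.0/16 (H0) depth=16
  + 221.248.242.0/27 (H0) depth=27
  + 0.0.0.0/0 (H1) depth=0
  ? 57.95.195.104  path d0:H1  best=H1
  + 27.12.192.0/20 (H0) depth=20
  ? 27.12.204.208  path d0:H1→d1:-→d2:-→d3:-→d4:-→d5:-→d6:-→d7:-→d8:-→d9:-→d10:-→d11:-→d12:-→d13:-→d14:-→d15:-→d16:-→d17:-→d18:-→d19:-→d20:H0  best=H0
  + 133.0.4.0/24 (H2) depth=24
  del 133.0.0.0/16 (clear depth 16)
  + 221.248.0.0/16 (H1) depth=16
  ? 101.127.232.187  path d0:H1→d1:-  best=H1
  del 27.12.192.0/20 (clear depth 20)
  + 0.0.0.0/0 (H2) depth=0
  del 221.248.242.0/27 (clear depth 27)
  ? 216.224.200.176  path d0:H2→d1:-→d2:-→d3:-→d4:-→d5:-  best=H2
  ? 90.78.178.214  path d0:H2→d1:-  best=H2
  + 221.248.240.0/20 (H2) depth=20
  ? 221.248.9.91  path d0:H2→d1:-→d2:-→d3:-→d4:-→d5:-→d6:-→d7:-→d8:-→d9:-→d10:-→d11:-→d12:-→d13:-→d14:-→d15:-→d16:H1  best=H1
  + 221.240.0.0/12 (H2) depth=12
  ? 221.248.0.50  path d0:H2→d1:-→d2:-→d3:-→d4:-→d5:-→d6:-→d7:-→d8:-→d9:-→d10:-→d11:-→d12:H2→d13:-→d14:-→d15:-→d16:H1  best=H1
  ? 221.248.0.123  path d0:H2→d1:-→d2:-→d3:-→d4:-→d5:-→d6:-→d7:-→d8:-→d9:-→d10:-→d11:-→d12:H2→d13:-→d14:-→d15:-→d16:H1  best=H1
  del 221.248.0.0/16 (clear depth 16)
  ? 221.248.240.3  path d0:H2→d1:-→d2:-→d3:-→d4:-→d5:-→d6:-→d7:-→d8:-→d9:-→d10:-→d11:-→d12:H2→d13:-→d14:-→d15:-→d16:-→d17:-→d18:-→d19:-→d20:H2→d21:-→d22:-  best=H2
  ? 221.248.240.4  path d0:H2→d1:-→d2:-→d3:-→d4:-→d5:-→d6:-→d7:-→d8:-→d9:-→d10:-→d11:-→d12:H2→d13:-→d14:-→d15:-→d16:-→d17:-→d18:-→d19:-→d20:H2→d21:-→d22:-  best=H2
  + 0.0.0.0/0 (H2) depth=0
  ? 221.248.240.25  path d0:H2→d1:-→d2:-→d3:-→d4:-→d5:-→d6:-→d7:-→d8:-→d9:-→d10:-→d11:-→d12:H2→d13:-→d14:-→d15:-→d16:-→d17:-→d18:-→d19:-→d20:H2→d21:-→d22:-  best=H2
  + 133.0.4.95/32 (H2) depth=32
  ? 67.107.221.128  path d0:H2→d1:-  best=H2
  + 133.0.0.0/20 (H0) depth=20
  del 133.0.4.0/24 (clear depth 24)
  + 27.12.192.0/20 (H2) depth=20
  + 98.119.251.212/31 (H1) depth=31
  + 27.12.192.0/20 (H0) depth=20
  + 133.0.4.80/28 (H0) depth=28
  + 220.0.0.0/7 (H2) depth=7
  ? 220.105.92.156  path d0:H2→d1:-→d2:-→d3:-→d4:-→d5:-→d6:-→d7:H2  best=H2
  ? 133.0.9.154  path d0:H2→d1:-→d2:-→d3:-→d4:-→d5:-→d6:-→d7:-→d8:-→d9:-→d10:-→d11:-→d12:-→d13:-→d14:-→d15:-→d16:-→d17:-→d18:-→d19:-→d20:H0  best=H0
  + 221.0.0.0/8 (H1) depth=8
  + 98.112.0.0/12 (H0) depth=12

== LOOKUPS ==
["H1","H0","H1","H2","H2","H1","H1","H1","H2","H2","H2","H2","H2","H0"]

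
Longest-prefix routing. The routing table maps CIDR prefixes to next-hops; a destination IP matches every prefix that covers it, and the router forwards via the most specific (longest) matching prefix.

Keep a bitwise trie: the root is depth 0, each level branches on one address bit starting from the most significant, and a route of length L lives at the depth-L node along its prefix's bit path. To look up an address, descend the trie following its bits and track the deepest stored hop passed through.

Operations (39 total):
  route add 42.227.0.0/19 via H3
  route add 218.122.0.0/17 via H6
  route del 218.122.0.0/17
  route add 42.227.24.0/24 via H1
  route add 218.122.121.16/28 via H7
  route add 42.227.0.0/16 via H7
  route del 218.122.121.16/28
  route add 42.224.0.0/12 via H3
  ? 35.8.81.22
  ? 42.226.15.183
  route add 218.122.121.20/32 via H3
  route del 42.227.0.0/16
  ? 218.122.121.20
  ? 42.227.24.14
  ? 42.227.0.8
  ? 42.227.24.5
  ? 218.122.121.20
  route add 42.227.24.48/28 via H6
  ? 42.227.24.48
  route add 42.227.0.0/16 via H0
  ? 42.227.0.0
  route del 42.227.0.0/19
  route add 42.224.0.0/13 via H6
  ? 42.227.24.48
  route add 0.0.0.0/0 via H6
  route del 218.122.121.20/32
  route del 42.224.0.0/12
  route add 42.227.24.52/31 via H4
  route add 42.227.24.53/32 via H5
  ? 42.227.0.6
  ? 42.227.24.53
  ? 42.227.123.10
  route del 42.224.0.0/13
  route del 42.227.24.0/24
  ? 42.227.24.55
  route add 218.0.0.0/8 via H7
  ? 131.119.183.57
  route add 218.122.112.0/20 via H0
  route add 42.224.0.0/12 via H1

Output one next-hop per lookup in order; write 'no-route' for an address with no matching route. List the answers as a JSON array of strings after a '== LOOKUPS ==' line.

Apply in order:
  + 42.227.0.0/19 (H3) depth=19
  + 218.122.0.0/17 (H6) depth=17
  - 218.122.0.0/17 clear@17
  + 42.227.24.0/24 (H1) depth=24
  + 218.122.121.16/28 (H7) depth=28
  + 42.227.0.0/16 (H7) depth=16
  - 218.122.121.16/28 clear@28
  + 42.224.0.0/12 (H3) depth=12
  ? 35.8.81.22  path d0:-→d1:-→d2:-→d3:-→d4:-  best=no-route
  ? 42.226.15.183  path d0:-→d1:-→d2:-→d3:-→d4:-→d5:-→d6:-→d7:-→d8:-→d9:-→d10:-→d11:-→d12:H3→d13:-→d14:-→d15:-  best=H3
  + 218.122.121.20/32 (H3) depth=32
  - 42.227.0.0/16 clear@16
  ? 218.122.121.20  path d0:-→d1:-→d2:-→d3:-→d4:-→d5:-→d6:-→d7:-→d8:-→d9:-→d10:-→d11:-→d12:-→d13:-→d14:-→d15:-→d16:-→d17:-→d18:-→d19:-→d20:-→d21:-→d22:-→d23:-→d24:-→d25:-→d26:-→d27:-→d28:-→d29:-→d30:-→d31:-→d32:H3  best=H3
  ? 42.227.24.14  path d0:-→d1:-→d2:-→d3:-→d4:-→d5:-→d6:-→d7:-→d8:-→d9:-→d10:-→d11:-→d12:H3→d13:-→d14:-→d15:-→d16:-→d17:-→d18:-→d19:H3→d20:-→d21:-→d22:-→d23:-→d24:H1  best=H1
  ? 42.227.0.8  path d0:-→d1:-→d2:-→d3:-→d4:-→d5:-→d6:-→d7:-→d8:-→d9:-→d10:-→d11:-→d12:H3→d13:-→d14:-→d15:-→d16:-→d17:-→d18:-→d19:H3  best=H3
  ? 42.227.24.5  path d0:-→d1:-→d2:-→d3:-→d4:-→d5:-→d6:-→d7:-→d8:-→d9:-→d10:-→d11:-→d12:H3→d13:-→d14:-→d15:-→d16:-→d17:-→d18:-→d19:H3→d20:-→d21:-→d22:-→d23:-→d24:H1  best=H1
  ? 218.122.121.20  path d0:-→d1:-→d2:-→d3:-→d4:-→d5:-→d6:-→d7:-→d8:-→d9:-→d10:-→d11:-→d12:-→d13:-→d14:-→d15:-→d16:-→d17:-→d18:-→d19:-→d20:-→d21:-→d22:-→d23:-→d24:-→d25:-→d26:-→d27:-→d28:-→d29:-→d30:-→d31:-→d32:H3  best=H3
  + 42.227.24.48/28 (H6) depth=28
  ? 42.227.24.48  path d0:-→d1:-→d2:-→d3:-→d4:-→d5:-→d6:-→d7:-→d8:-→d9:-→d10:-→d11:-→d12:H3→d13:-→d14:-→d15:-→d16:-→d17:-→d18:-→d19:H3→d20:-→d21:-→d22:-→d23:-→d24:H1→d25:-→d26:-→d27:-→d28:H6  best=H6
  + 42.227.0.0/16 (H0) depth=16
  ? 42.227.0.0  path d0:-→d1:-→d2:-→d3:-→d4:-→d5:-→d6:-→d7:-→d8:-→d9:-→d10:-→d11:-→d12:H3→d13:-→d14:-→d15:-→d16:H0→d17:-→d18:-→d19:H3  best=H3
  - 42.227.0.0/19 clear@19
  + 42.224.0.0/13 (H6) depth=13
  ? 42.227.24.48  path d0:-→d1:-→d2:-→d3:-→d4:-→d5:-→d6:-→d7:-→d8:-→d9:-→d10:-→d11:-→d12:H3→d13:H6→d14:-→d15:-→d16:H0→d17:-→d18:-→d19:-→d20:-→d21:-→d22:-→d23:-→d24:H1→d25:-→d26:-→d27:-→d28:H6  best=H6
  + 0.0.0.0/0 (H6) depth=0
  - 218.122.121.20/32 clear@32
  - 42.224.0.0/12 clear@12
  + 42.227.24.52/31 (H4) depth=31
  + 42.227.24.53/32 (H5) depth=32
  ? 42.227.0.6  path d0:H6→d1:-→d2:-→d3:-→d4:-→d5:-→d6:-→d7:-→d8:-→d9:-→d10:-→d11:-→d12:-→d13:H6→d14:-→d15:-→d16:H0→d17:-→d18:-→d19:-  best=H0
  ? 42.227.24.53  path d0:H6→d1:-→d2:-→d3:-→d4:-→d5:-→d6:-→d7:-→d8:-→d9:-→d10:-→d11:-→d12:-→d13:H6→d14:-→d15:-→d16:H0→d17:-→d18:-→d19:-→d20:-→d21:-→d22:-→d23:-→d24:H1→d25:-→d26:-→d27:-→d28:H6→d29:-→d30:-→d31:H4→d32:H5  best=H5
  ? 42.227.123.10  path d0:H6→d1:-→d2:-→d3:-→d4:-→d5:-→d6:-→d7:-→d8:-→d9:-→d10:-→d11:-→d12:-→d13:H6→d14:-→d15:-→d16:H0→d17:-  best=H0
  - 42.224.0.0/13 clear@13
  - 42.227.24.0/24 clear@24
  ? 42.227.24.55  path d0:H6→d1:-→d2:-→d3:-→d4:-→d5:-→d6:-→d7:-→d8:-→d9:-→d10:-→d11:-→d12:-→d13:-→d14:-→d15:-→d16:H0→d17:-→d18:-→d19:-→d20:-→d21:-→d22:-→d23:-→d24:-→d25:-→d26:-→d27:-→d28:H6→d29:-→d30:-  best=H6
  + 218.0.0.0/8 (H7) depth=8
  ? 131.119.183.57  path d0:H6→d1:-  best=H6
  + 218.122.112.0/20 (H0) depth=20
  + 42.224.0.0/12 (H1) depth=12

== LOOKUPS ==
["no-route","H3","H3","H1","H3","H1","H3","H6","H3","H6","H0","H5","H0","H6","H6"]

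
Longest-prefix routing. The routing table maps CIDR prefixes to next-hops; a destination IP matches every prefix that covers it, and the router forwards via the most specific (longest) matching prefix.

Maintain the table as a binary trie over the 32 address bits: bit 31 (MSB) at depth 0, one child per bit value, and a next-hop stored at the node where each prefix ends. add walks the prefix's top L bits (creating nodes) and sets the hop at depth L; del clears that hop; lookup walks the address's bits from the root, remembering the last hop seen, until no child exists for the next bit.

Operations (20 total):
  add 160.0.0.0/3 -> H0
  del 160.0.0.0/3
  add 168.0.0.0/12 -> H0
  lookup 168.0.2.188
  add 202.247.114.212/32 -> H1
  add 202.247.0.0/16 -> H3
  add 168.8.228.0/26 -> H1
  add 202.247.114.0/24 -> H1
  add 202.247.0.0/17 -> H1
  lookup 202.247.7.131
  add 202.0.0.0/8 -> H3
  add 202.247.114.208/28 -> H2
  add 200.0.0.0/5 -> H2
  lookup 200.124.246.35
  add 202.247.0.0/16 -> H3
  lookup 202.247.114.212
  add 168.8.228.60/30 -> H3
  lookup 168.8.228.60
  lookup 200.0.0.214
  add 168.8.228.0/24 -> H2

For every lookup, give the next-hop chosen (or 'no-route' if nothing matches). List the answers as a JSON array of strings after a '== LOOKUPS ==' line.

Apply in order:
  add 160.0.0.0/3 -> H0 at depth 3
  - 160.0.0.0/3 clear@3
  add 168.0.0.0/12 -> H0 at depth 12
  lookup 168.0.2.188: bits 101010000000 walk d0:-→d1:-→d2:-→d3:-→d4:-→d5:-→d6:-→d7:-→d8:-→d9:-→d10:-→d11:-→d12:H0 -> H0
  add 202.247.114.212/32 -> H1 at depth 32
  add 202.247.0.0/16 -> H3 at depth 16
  add 168.8.228.0/26 -> H1 at depth 26
  add 202.247.114.0/24 -> H1 at depth 24
  add 202.247.0.0/17 -> H1 at depth 17
  lookup 202.247.7.131: bits 11001010111101110 walk d0:-→d1:-→d2:-→d3:-→d4:-→d5:-→d6:-→d7:-→d8:-→d9:-→d10:-→d11:-→d12:-→d13:-→d14:-→d15:-→d16:H3→d17:H1 -> H1
  add 202.0.0.0/8 -> H3 at depth 8
  add 202.247.114.208/28 -> H2 at depth 28
  add 200.0.0.0/5 -> H2 at depth 5
  lookup 200.124.246.35: bits 110010 walk d0:-→d1:-→d2:-→d3:-→d4:-→d5:H2→d6:- -> H2
  add 202.247.0.0/16 -> H3 at depth 16
  lookup 202.247.114.212: bits 11001010111101110111001011010100 walk d0:-→d1:-→d2:-→d3:-→d4:-→d5:H2→d6:-→d7:-→d8:H3→d9:-→d10:-→d11:-→d12:-→d13:-→d14:-→d15:-→d16:H3→d17:H1→d18:-→d19:-→d20:-→d21:-→d22:-→d23:-→d24:H1→d25:-→d26:-→d27:-→d28:H2→d29:-→d30:-→d31:-→d32:H1 -> H1
  add 168.8.228.60/30 -> H3 at depth 30
  lookup 168.8.228.60: bits 101010000000100011100100001111 walk d0:-→d1:-→d2:-→d3:-→d4:-→d5:-→d6:-→d7:-→d8:-→d9:-→d10:-→d11:-→d12:H0→d13:-→d14:-→d15:-→d16:-→d17:-→d18:-→d19:-→d20:-→d21:-→d22:-→d23:-→d24:-→d25:-→d26:H1→d27:-→d28:-→d29:-→d30:H3 -> H3
  lookup 200.0.0.214: bits 110010 walk d0:-→d1:-→d2:-→d3:-→d4:-→d5:H2→d6:- -> H2
  add 168.8.228.0/24 -> H2 at depth 24

== LOOKUPS ==
["H0","H1","H2","H1","H3","H2"]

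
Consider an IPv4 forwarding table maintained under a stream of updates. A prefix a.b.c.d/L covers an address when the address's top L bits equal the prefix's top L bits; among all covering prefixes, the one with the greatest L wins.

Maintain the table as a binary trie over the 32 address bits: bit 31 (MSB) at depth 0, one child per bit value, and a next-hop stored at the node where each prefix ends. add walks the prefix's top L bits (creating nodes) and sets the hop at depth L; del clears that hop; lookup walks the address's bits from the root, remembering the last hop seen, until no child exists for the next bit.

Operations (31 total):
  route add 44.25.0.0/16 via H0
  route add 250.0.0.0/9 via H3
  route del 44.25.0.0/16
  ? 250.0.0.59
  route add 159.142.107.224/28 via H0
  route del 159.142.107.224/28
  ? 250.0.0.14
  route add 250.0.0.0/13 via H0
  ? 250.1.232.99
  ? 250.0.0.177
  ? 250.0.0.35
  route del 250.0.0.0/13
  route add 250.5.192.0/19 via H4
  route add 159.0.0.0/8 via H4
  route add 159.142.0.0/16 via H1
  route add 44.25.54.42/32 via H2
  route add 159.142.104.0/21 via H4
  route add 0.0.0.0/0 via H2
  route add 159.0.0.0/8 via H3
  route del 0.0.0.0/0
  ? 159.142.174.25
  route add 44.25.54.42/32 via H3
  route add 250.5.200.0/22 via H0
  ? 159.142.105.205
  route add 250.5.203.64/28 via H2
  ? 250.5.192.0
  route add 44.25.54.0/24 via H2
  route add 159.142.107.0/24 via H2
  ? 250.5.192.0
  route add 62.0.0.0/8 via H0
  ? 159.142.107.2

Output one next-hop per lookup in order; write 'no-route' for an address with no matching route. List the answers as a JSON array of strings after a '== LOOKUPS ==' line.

Apply in order:
  + 44.25.0.0/16 (H0) depth=16
  + 250.0.0.0/9 (H3) depth=9
  - 44.25.0.0/16 clear@16
  Q 250.0.0.59: descend 111110100 ; hops seen [H3] ; pick H3
  + 159.142.107.224/28 (H0) depth=28
  - 159.142.107.224/28 clear@28
  Q 250.0.0.14: descend 111110100 ; hops seen [H3] ; pick H3
  + 250.0.0.0/13 (H0) depth=13
  Q 250.1.232.99: descend 1111101000000 ; hops seen [H3,H0] ; pick H0
  Q 250.0.0.177: descend 1111101000000 ; hops seen [H3,H0] ; pick H0
  Q 250.0.0.35: descend 1111101000000 ; hops seen [H3,H0] ; pick H0
  - 250.0.0.0/13 clear@13
  + 250.5.192.0/19 (H4) depth=19
  + 159.0.0.0/8 (H4) depth=8
  + 159.142.0.0/16 (H1) depth=16
  + 44.25.54.42/32 (H2) depth=32
  + 159.142.104.0/21 (H4) depth=21
  + 0.0.0.0/0 (H2) depth=0
  + 159.0.0.0/8 (H3) depth=8
  - 0.0.0.0/0 clear@0
  Q 159.142.174.25: descend 1001111110001110 ; hops seen [H3,H1] ; pick H1
  + 44.25.54.42/32 (H3) depth=32
  + 250.5.200.0/22 (H0) depth=22
  Q 159.142.105.205: descend 1001111110001110011010 ; hops seen [H3,H1,H4] ; pick H4
  + 250.5.203.64/28 (H2) depth=28
  Q 250.5.192.0: descend 11111010000001011100 ; hops seen [H3,H4] ; pick H4
  + 44.25.54.0/24 (H2) depth=24
  + 159.142.107.0/24 (H2) depth=24
  Q 250.5.192.0: descend 11111010000001011100 ; hops seen [H3,H4] ; pick H4
  + 62.0.0.0/8 (H0) depth=8
  Q 159.142.107.2: descend 100111111000111001101011 ; hops seen [H3,H1,H4,H2] ; pick H2

== LOOKUPS ==
["H3","H3","H0","H0","H0","H1","H4","H4","H4","H2"]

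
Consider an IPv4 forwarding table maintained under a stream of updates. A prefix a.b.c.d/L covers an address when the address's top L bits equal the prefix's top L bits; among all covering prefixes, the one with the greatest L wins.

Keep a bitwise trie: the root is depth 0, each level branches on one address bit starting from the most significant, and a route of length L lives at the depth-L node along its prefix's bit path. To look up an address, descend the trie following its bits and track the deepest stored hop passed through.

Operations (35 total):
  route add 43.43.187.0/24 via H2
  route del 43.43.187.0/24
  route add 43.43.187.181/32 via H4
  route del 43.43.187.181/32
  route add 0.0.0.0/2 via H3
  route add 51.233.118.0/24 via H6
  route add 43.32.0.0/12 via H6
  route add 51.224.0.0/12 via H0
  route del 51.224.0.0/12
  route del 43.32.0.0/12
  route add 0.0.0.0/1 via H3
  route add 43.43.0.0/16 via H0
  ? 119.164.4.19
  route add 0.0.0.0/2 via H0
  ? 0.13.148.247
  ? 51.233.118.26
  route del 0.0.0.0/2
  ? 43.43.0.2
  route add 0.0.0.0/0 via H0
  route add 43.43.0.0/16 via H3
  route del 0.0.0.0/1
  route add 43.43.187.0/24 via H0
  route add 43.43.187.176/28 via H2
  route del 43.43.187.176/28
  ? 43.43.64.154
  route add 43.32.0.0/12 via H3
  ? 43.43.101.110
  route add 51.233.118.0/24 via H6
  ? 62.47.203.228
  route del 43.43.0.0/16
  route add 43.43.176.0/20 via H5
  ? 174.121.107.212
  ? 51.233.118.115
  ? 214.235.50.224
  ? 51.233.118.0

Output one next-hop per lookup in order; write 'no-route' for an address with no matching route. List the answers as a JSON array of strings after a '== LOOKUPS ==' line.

Trace:
  add 43.43.187.0/24 -> H2 at depth 24
  - 43.43.187.0/24 clear@24
  add 43.43.187.181/32 -> H4 at depth 32
  - 43.43.187.181/32 clear@32
  add 0.0.0.0/2 -> H3 at depth 2
  add 51.233.118.0/24 -> H6 at depth 24
  add 43.32.0.0/12 -> H6 at depth 12
  add 51.224.0.0/12 -> H0 at depth 12
  - 51.224.0.0/12 clear@12
  - 43.32.0.0/12 clear@12
  add 0.0.0.0/1 -> H3 at depth 1
  add 43.43.0.0/16 -> H0 at depth 16
  lookup 119.164.4.19: bits 0 walk d0:-→d1:H3 -> H3
  add 0.0.0.0/2 -> H0 at depth 2
  lookup 0.13.148.247: bits 00 walk d0:-→d1:H3→d2:H0 -> H0
  lookup 51.233.118.26: bits 001100111110100101110110 walk d0:-→d1:H3→d2:H0→d3:-→d4:-→d5:-→d6:-→d7:-→d8:-→d9:-→d10:-→d11:-→d12:-→d13:-→d14:-→d15:-→d16:-→d17:-→d18:-→d19:-→d20:-→d21:-→d22:-→d23:-→d24:H6 -> H6
  - 0.0.0.0/2 clear@2
  lookup 43.43.0.2: bits 0010101100101011 walk d0:-→d1:H3→d2:-→d3:-→d4:-→d5:-→d6:-→d7:-→d8:-→d9:-→d10:-→d11:-→d12:-→d13:-→d14:-→d15:-→d16:H0 -> H0
  add 0.0.0.0/0 -> H0 at depth 0
  add 43.43.0.0/16 -> H3 at depth 16
  - 0.0.0.0/1 clear@1
  add 43.43.187.0/24 -> H0 at depth 24
  add 43.43.187.176/28 -> H2 at depth 28
  - 43.43.187.176/28 clear@28
  lookup 43.43.64.154: bits 0010101100101011 walk d0:H0→d1:-→d2:-→d3:-→d4:-→d5:-→d6:-→d7:-→d8:-→d9:-→d10:-→d11:-→d12:-→d13:-→d14:-→d15:-→d16:H3 -> H3
  add 43.32.0.0/12 -> H3 at depth 12
  lookup 43.43.101.110: bits 0010101100101011 walk d0:H0→d1:-→d2:-→d3:-→d4:-→d5:-→d6:-→d7:-→d8:-→d9:-→d10:-→d11:-→d12:H3→d13:-→d14:-→d15:-→d16:H3 -> H3
  add 51.233.118.0/24 -> H6 at depth 24
  lookup 62.47.203.228: bits 0011 walk d0:H0→d1:-→d2:-→d3:-→d4:- -> H0
  - 43.43.0.0/16 clear@16
  add 43.43.176.0/20 -> H5 at depth 20
  lookup 174.121.107.212: bits ε walk d0:H0 -> H0
  lookup 51.233.118.115: bits 001100111110100101110110 walk d0:H0→d1:-→d2:-→d3:-→d4:-→d5:-→d6:-→d7:-→d8:-→d9:-→d10:-→d11:-→d12:-→d13:-→d14:-→d15:-→d16:-→d17:-→d18:-→d19:-→d20:-→d21:-→d22:-→d23:-→d24:H6 -> H6
  lookup 214.235.50.224: bits ε walk d0:H0 -> H0
  lookup 51.233.118.0: bits 001100111110100101110110 walk d0:H0→d1:-→d2:-→d3:-→d4:-→d5:-→d6:-→d7:-→d8:-→d9:-→d10:-→d11:-→d12:-→d13:-→d14:-→d15:-→d16:-→d17:-→d18:-→d19:-→d20:-→d21:-→d22:-→d23:-→d24:H6 -> H6

== LOOKUPS ==
["H3","H0","H6","H0","H3","H3","H0","H0","H6","H0","H6"]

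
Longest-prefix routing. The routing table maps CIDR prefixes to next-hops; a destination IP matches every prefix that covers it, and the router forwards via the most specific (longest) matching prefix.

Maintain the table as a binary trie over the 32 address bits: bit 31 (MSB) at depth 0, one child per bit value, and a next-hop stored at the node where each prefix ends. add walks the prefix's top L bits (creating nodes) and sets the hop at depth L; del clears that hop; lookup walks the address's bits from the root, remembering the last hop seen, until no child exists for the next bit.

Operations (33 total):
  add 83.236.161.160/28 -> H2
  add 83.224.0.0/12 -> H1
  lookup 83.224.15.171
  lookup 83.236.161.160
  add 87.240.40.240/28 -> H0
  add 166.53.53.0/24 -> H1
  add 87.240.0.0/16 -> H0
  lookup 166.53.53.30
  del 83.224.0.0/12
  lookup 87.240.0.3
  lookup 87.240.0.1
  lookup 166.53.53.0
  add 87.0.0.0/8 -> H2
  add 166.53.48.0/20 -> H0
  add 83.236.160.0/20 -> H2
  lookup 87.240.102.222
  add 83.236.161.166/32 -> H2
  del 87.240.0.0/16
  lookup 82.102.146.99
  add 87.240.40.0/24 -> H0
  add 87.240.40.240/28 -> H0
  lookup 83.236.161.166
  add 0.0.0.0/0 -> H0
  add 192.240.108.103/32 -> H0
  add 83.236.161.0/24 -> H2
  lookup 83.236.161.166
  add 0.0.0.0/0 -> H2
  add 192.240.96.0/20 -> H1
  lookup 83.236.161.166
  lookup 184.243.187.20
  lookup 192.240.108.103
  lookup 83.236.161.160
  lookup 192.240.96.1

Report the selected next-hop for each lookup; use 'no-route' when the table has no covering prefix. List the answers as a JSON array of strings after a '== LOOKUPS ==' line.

Process each operation:
  + 83.236.161.160/28 (H2) depth=28
  + 83.224.0.0/12 (H1) depth=12
  Q 83.224.15.171: descend 010100111110 ; hops seen [H1] ; pick H1
  Q 83.236.161.160: descend 0101001111101100101000011010 ; hops seen [H1,H2] ; pick H2
  + 87.240.40.240/28 (H0) depth=28
  + 166.53.53.0/24 (H1) depth=24
  + 87.240.0.0/16 (H0) depth=16
  Q 166.53.53.30: descend 101001100011010100110101 ; hops seen [H1] ; pick H1
  del 83.224.0.0/12 (clear depth 12)
  Q 87.240.0.3: descend 010101111111000000 ; hops seen [H0] ; pick H0
  Q 87.240.0.1: descend 010101111111000000 ; hops seen [H0] ; pick H0
  Q 166.53.53.0: descend 101001100011010100110101 ; hops seen [H1] ; pick H1
  + 87.0.0.0/8 (H2) depth=8
  + 166.53.48.0/20 (H0) depth=20
  + 83.236.160.0/20 (H2) depth=20
  Q 87.240.102.222: descend 01010111111100000 ; hops seen [H2,H0] ; pick H0
  + 83.236.161.166/32 (H2) depth=32
  del 87.240.0.0/16 (clear depth 16)
  Q 82.102.146.99: descend 0101001 ; hops seen [∅] ; pick no-route
  + 87.240.40.0/24 (H0) depth=24
  + 87.240.40.240/28 (H0) depth=28
  Q 83.236.161.166: descend 01010011111011001010000110100110 ; hops seen [H2,H2,H2] ; pick H2
  + 0.0.0.0/0 (H0) depth=0
  + 192.240.108.103/32 (H0) depth=32
  + 83.236.161.0/24 (H2) depth=24
  Q 83.236.161.166: descend 01010011111011001010000110100110 ; hops seen [H0,H2,H2,H2,H2] ; pick H2
  + 0.0.0.0/0 (H2) depth=0
  + 192.240.96.0/20 (H1) depth=20
  Q 83.236.161.166: descend 01010011111011001010000110100110 ; hops seen [H2,H2,H2,H2,H2] ; pick H2
  Q 184.243.187.20: descend 101 ; hops seen [H2] ; pick H2
  Q 192.240.108.103: descend 11000000111100000110110001100111 ; hops seen [H2,H1,H0] ; pick H0
  Q 83.236.161.160: descend 01010011111011001010000110100 ; hops seen [H2,H2,H2,H2] ; pick H2
  Q 192.240.96.1: descend 11000000111100000110 ; hops seen [H2,H1] ; pick H1

== LOOKUPS ==
["H1","H2","H1","H0","H0","H1","H0","no-route","H2","H2","H2","H2","H0","H2","H1"]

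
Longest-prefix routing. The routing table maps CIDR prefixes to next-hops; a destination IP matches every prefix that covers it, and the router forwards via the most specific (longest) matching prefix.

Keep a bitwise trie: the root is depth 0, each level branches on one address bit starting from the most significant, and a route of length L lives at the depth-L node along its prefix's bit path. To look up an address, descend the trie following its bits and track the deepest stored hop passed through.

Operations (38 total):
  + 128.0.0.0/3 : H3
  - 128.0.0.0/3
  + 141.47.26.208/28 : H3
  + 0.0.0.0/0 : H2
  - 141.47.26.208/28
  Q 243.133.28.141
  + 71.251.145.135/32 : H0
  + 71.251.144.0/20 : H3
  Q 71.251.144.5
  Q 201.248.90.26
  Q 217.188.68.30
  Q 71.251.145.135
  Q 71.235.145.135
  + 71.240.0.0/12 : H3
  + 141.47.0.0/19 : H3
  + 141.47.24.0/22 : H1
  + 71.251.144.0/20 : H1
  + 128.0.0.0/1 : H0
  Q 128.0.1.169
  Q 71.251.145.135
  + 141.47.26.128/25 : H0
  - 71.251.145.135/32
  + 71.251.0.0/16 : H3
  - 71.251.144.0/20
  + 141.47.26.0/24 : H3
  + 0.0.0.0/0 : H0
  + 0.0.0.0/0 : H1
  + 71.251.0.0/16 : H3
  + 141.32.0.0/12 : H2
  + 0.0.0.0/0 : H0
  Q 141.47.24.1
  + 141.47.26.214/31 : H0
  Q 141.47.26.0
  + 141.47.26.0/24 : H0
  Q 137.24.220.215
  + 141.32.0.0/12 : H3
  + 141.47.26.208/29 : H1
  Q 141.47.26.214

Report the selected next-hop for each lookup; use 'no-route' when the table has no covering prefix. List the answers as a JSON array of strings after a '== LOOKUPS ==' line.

Trace:
  + 128.0.0.0/3 (H3) depth=3
  - 128.0.0.0/3 clear@3
  + 141.47.26.208/28 (H3) depth=28
  + 0.0.0.0/0 (H2) depth=0
  - 141.47.26.208/28 clear@28
  Q 243.133.28.141: descend 1 ; hops seen [H2] ; pick H2
  + 71.251.145.135/32 (H0) depth=32
  + 71.251.144.0/20 (H3) depth=20
  Q 71.251.144.5: descend 01000111111110111001000 ; hops seen [H2,H3] ; pick H3
  Q 201.248.90.26: descend 1 ; hops seen [H2] ; pick H2
  Q 217.188.68.30: descend 1 ; hops seen [H2] ; pick H2
  Q 71.251.145.135: descend 01000111111110111001000110000111 ; hops seen [H2,H3,H0] ; pick H0
  Q 71.235.145.135: descend 01000111111 ; hops seen [H2] ; pick H2
  + 71.240.0.0/12 (H3) depth=12
  + 141.47.0.0/19 (H3) depth=19
  + 141.47.24.0/22 (H1) depth=22
  + 71.251.144.0/20 (H1) depth=20
  + 128.0.0.0/1 (H0) depth=1
  Q 128.0.1.169: descend 1000 ; hops seen [H2,H0] ; pick H0
  Q 71.251.145.135: descend 01000111111110111001000110000111 ; hops seen [H2,H3,H1,H0] ; pick H0
  + 141.47.26.128/25 (H0) depth=25
  - 71.251.145.135/32 clear@32
  + 71.251.0.0/16 (H3) depth=16
  - 71.251.144.0/20 clear@20
  + 141.47.26.0/24 (H3) depth=24
  + 0.0.0.0/0 (H0) depth=0
  + 0.0.0.0/0 (H1) depth=0
  + 71.251.0.0/16 (H3) depth=16
  + 141.32.0.0/12 (H2) depth=12
  + 0.0.0.0/0 (H0) depth=0
  Q 141.47.24.1: descend 1000110100101111000110 ; hops seen [H0,H0,H2,H3,H1] ; pick H1
  + 141.47.26.214/31 (H0) depth=31
  Q 141.47.26.0: descend 100011010010111100011010 ; hops seen [H0,H0,H2,H3,H1,H3] ; pick H3
  + 141.47.26.0/24 (H0) depth=24
  Q 137.24.220.215: descend 10001 ; hops seen [H0,H0] ; pick H0
  + 141.32.0.0/12 (H3) depth=12
  + 141.47.26.208/29 (H1) depth=29
  Q 141.47.26.214: descend 1000110100101111000110101101011 ; hops seen [H0,H0,H3,H3,H1,H0,H0,H1,H0] ; pick H0

== LOOKUPS ==
["H2","H3","H2","H2","H0","H2","H0","H0","H1","H3","H0","H0"]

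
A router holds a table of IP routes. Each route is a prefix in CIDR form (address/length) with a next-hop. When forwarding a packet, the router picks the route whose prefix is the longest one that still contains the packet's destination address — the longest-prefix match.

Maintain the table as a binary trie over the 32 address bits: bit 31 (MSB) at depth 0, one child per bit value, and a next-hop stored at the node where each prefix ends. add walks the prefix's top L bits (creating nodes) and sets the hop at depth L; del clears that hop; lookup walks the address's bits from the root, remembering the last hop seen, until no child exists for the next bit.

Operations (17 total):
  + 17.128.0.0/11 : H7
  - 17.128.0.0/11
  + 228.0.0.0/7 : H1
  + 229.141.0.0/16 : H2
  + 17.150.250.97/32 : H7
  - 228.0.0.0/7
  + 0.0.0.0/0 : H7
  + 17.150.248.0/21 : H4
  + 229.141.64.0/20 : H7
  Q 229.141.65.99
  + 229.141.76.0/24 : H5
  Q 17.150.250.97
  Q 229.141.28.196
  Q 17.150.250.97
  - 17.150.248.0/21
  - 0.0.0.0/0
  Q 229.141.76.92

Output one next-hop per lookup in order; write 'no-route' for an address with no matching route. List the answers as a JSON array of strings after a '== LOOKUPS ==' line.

Trace:
  add 17.128.0.0/11 -> H7 at depth 11
  - 17.128.0.0/11 clear@11
  add 228.0.0.0/7 -> H1 at depth 7
  add 229.141.0.0/16 -> H2 at depth 16
  add 17.150.250.97/32 -> H7 at depth 32
  - 228.0.0.0/7 clear@7
  add 0.0.0.0/0 -> H7 at depth 0
  add 17.150.248.0/21 -> H4 at depth 21
  add 229.141.64.0/20 -> H7 at depth 20
  lookup 229.141.65.99: bits 11100101100011010100 walk d0:H7→d1:-→d2:-→d3:-→d4:-→d5:-→d6:-→d7:-→d8:-→d9:-→d10:-→d11:-→d12:-→d13:-→d14:-→d15:-→d16:H2→d17:-→d18:-→d19:-→d20:H7 -> H7
  add 229.141.76.0/24 -> H5 at depth 24
  lookup 17.150.250.97: bits 00010001100101101111101001100001 walk d0:H7→d1:-→d2:-→d3:-→d4:-→d5:-→d6:-→d7:-→d8:-→d9:-→d10:-→d11:-→d12:-→d13:-→d14:-→d15:-→d16:-→d17:-→d18:-→d19:-→d20:-→d21:H4→d22:-→d23:-→d24:-→d25:-→d26:-→d27:-→d28:-→d29:-→d30:-→d31:-→d32:H7 -> H7
  lookup 229.141.28.196: bits 11100101100011010 walk d0:H7→d1:-→d2:-→d3:-→d4:-→d5:-→d6:-→d7:-→d8:-→d9:-→d10:-→d11:-→d12:-→d13:-→d14:-→d15:-→d16:H2→d17:- -> H2
  lookup 17.150.250.97: bits 00010001100101101111101001100001 walk d0:H7→d1:-→d2:-→d3:-→d4:-→d5:-→d6:-→d7:-→d8:-→d9:-→d10:-→d11:-→d12:-→d13:-→d14:-→d15:-→d16:-→d17:-→d18:-→d19:-→d20:-→d21:H4→d22:-→d23:-→d24:-→d25:-→d26:-→d27:-→d28:-→d29:-→d30:-→d31:-→d32:H7 -> H7
  - 17.150.248.0/21 clear@21
  - 0.0.0.0/0 clear@0
  lookup 229.141.76.92: bits 111001011000110101001100 walk d0:-→d1:-→d2:-→d3:-→d4:-→d5:-→d6:-→d7:-→d8:-→d9:-→d10:-→d11:-→d12:-→d13:-→d14:-→d15:-→d16:H2→d17:-→d18:-→d19:-→d20:H7→d21:-→d22:-→d23:-→d24:H5 -> H5

== LOOKUPS ==
["H7","H7","H2","H7","H5"]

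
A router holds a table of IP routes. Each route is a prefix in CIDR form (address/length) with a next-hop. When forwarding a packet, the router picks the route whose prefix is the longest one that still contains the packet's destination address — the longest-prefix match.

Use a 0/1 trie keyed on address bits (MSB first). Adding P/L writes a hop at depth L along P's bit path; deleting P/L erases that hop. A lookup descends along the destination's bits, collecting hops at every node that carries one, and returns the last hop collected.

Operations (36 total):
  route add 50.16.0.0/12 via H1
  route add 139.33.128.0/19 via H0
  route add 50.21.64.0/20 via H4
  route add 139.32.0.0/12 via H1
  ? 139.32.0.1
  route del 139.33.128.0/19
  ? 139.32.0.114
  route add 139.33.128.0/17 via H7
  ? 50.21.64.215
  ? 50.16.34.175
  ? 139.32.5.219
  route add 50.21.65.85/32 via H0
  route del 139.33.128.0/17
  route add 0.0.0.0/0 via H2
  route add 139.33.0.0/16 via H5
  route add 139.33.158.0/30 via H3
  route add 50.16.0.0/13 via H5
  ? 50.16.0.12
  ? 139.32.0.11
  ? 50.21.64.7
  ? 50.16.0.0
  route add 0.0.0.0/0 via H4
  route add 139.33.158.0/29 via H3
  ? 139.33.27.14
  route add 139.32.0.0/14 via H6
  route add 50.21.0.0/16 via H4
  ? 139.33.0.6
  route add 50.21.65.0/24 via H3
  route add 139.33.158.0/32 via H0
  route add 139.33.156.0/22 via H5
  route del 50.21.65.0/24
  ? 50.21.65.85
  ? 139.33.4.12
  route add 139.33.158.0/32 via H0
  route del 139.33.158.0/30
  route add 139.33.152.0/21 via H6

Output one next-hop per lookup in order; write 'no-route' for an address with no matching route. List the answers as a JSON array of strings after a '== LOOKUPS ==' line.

Apply in order:
  add 50.16.0.0/12 -> H1 at depth 12
  add 139.33.128.0/19 -> H0 at depth 19
  add 50.21.64.0/20 -> H4 at depth 20
  add 139.32.0.0/12 -> H1 at depth 12
  Q 139.32.0.1: descend 100010110010000 ; hops seen [H1] ; pick H1
  del 139.33.128.0/19 (clear depth 19)
  Q 139.32.0.114: descend 100010110010000 ; hops seen [H1] ; pick H1
  add 139.33.128.0/17 -> H7 at depth 17
  Q 50.21.64.215: descend 00110010000101010100 ; hops seen [H1,H4] ; pick H4
  Q 50.16.34.175: descend 0011001000010 ; hops seen [H1] ; pick H1
  Q 139.32.5.219: descend 100010110010000 ; hops seen [H1] ; pick H1
  add 50.21.65.85/32 -> H0 at depth 32
  del 139.33.128.0/17 (clear depth 17)
  add 0.0.0.0/0 -> H2 at depth 0
  add 139.33.0.0/16 -> H5 at depth 16
  add 139.33.158.0/30 -> H3 at depth 30
  add 50.16.0.0/13 -> H5 at depth 13
  Q 50.16.0.12: descend 0011001000010 ; hops seen [H2,H1,H5] ; pick H5
  Q 139.32.0.11: descend 100010110010000 ; hops seen [H2,H1] ; pick H1
  Q 50.21.64.7: descend 00110010000101010100000 ; hops seen [H2,H1,H5,H4] ; pick H4
  Q 50.16.0.0: descend 0011001000010 ; hops seen [H2,H1,H5] ; pick H5
  add 0.0.0.0/0 -> H4 at depth 0
  add 139.33.158.0/29 -> H3 at depth 29
  Q 139.33.27.14: descend 1000101100100001 ; hops seen [H4,H1,H5] ; pick H5
  add 139.32.0.0/14 -> H6 at depth 14
  add 50.21.0.0/16 -> H4 at depth 16
  Q 139.33.0.6: descend 1000101100100001 ; hops seen [H4,H1,H6,H5] ; pick H5
  add 50.21.65.0/24 -> H3 at depth 24
  add 139.33.158.0/32 -> H0 at depth 32
  add 139.33.156.0/22 -> H5 at depth 22
  del 50.21.65.0/24 (clear depth 24)
  Q 50.21.65.85: descend 00110010000101010100000101010101 ; hops seen [H4,H1,H5,H4,H4,H0] ; pick H0
  Q 139.33.4.12: descend 1000101100100001 ; hops seen [H4,H1,H6,H5] ; pick H5
  add 139.33.158.0/32 -> H0 at depth 32
  del 139.33.158.0/30 (clear depth 30)
  add 139.33.152.0/21 -> H6 at depth 21

== LOOKUPS ==
["H1","H1","H4","H1","H1","H5","H1","H4","H5","H5","H5","H0","H5"]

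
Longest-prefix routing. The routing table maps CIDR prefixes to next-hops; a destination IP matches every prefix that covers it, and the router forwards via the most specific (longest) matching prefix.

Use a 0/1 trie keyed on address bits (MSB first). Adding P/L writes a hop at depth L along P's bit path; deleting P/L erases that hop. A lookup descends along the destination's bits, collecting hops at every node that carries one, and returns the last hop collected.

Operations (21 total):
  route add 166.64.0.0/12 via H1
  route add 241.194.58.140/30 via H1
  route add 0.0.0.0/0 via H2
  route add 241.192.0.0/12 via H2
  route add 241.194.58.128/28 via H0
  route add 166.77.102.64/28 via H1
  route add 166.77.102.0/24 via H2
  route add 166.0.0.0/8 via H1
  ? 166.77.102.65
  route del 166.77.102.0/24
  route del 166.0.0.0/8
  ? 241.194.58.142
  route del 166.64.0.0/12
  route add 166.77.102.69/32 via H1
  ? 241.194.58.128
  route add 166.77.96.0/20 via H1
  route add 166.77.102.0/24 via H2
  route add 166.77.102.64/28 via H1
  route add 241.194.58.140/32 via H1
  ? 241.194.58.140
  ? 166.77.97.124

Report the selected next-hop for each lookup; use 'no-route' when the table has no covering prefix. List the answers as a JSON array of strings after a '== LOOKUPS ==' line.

Trace:
  add 166.64.0.0/12 -> H1 at depth 12
  add 241.194.58.140/30 -> H1 at depth 30
  add 0.0.0.0/0 -> H2 at depth 0
  add 241.192.0.0/12 -> H2 at depth 12
  add 241.194.58.128/28 -> H0 at depth 28
  add 166.77.102.64/28 -> H1 at depth 28
  add 166.77.102.0/24 -> H2 at depth 24
  add 166.0.0.0/8 -> H1 at depth 8
  Q 166.77.102.65: descend 1010011001001101011001100100 ; hops seen [H2,H1,H1,H2,H1] ; pick H1
  del 166.77.102.0/24 (clear depth 24)
  del 166.0.0.0/8 (clear depth 8)
  Q 241.194.58.142: descend 111100011100001000111010100011 ; hops seen [H2,H2,H0,H1] ; pick H1
  del 166.64.0.0/12 (clear depth 12)
  add 166.77.102.69/32 -> H1 at depth 32
  Q 241.194.58.128: descend 1111000111000010001110101000 ; hops seen [H2,H2,H0] ; pick H0
  add 166.77.96.0/20 -> H1 at depth 20
  add 166.77.102.0/24 -> H2 at depth 24
  add 166.77.102.64/28 -> H1 at depth 28
  add 241.194.58.140/32 -> H1 at depth 32
  Q 241.194.58.140: descend 11110001110000100011101010001100 ; hops seen [H2,H2,H0,H1,H1] ; pick H1
  Q 166.77.97.124: descend 101001100100110101100 ; hops seen [H2,H1] ; pick H1

== LOOKUPS ==
["H1","H1","H0","H1","H1"]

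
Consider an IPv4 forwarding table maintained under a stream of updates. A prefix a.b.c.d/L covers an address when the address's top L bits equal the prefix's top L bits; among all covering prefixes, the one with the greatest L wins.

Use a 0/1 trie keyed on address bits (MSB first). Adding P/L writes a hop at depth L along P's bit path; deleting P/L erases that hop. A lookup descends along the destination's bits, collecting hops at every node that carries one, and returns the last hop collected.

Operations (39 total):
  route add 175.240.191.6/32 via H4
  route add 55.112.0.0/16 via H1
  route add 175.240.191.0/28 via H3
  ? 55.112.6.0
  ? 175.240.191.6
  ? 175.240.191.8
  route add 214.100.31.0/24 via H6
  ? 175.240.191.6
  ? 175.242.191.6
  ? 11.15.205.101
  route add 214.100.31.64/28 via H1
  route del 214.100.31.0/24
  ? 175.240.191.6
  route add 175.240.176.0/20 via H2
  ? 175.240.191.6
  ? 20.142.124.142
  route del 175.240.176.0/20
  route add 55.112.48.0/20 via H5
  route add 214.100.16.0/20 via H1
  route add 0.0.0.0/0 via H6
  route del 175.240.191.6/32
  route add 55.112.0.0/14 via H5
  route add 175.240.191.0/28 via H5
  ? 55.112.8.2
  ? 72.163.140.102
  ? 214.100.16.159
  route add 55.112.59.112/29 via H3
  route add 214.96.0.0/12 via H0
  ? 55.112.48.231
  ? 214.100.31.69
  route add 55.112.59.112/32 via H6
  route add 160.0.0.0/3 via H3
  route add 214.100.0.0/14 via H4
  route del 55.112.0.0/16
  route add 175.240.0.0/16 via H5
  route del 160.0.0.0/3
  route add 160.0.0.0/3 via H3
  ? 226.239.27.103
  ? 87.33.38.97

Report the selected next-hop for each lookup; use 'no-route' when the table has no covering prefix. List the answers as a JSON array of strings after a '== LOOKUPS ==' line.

Trace:
  add 175.240.191.6/32 -> H4 at depth 32
  add 55.112.0.0/16 -> H1 at depth 16
  add 175.240.191.0/28 -> H3 at depth 28
  Q 55.112.6.0: descend 0011011101110000 ; hops seen [H1] ; pick H1
  Q 175.240.191.6: descend 10101111111100001011111100000110 ; hops seen [H3,H4] ; pick H4
  Q 175.240.191.8: descend 1010111111110000101111110000 ; hops seen [H3] ; pick H3
  add 214.100.31.0/24 -> H6 at depth 24
  Q 175.240.191.6: descend 10101111111100001011111100000110 ; hops seen [H3,H4] ; pick H4
  Q 175.242.191.6: descend 10101111111100 ; hops seen [∅] ; pick no-route
  Q 11.15.205.101: descend 00 ; hops seen [∅] ; pick no-route
  add 214.100.31.64/28 -> H1 at depth 28
  - 214.100.31.0/24 clear@24
  Q 175.240.191.6: descend 10101111111100001011111100000110 ; hops seen [H3,H4] ; pick H4
  add 175.240.176.0/20 -> H2 at depth 20
  Q 175.240.191.6: descend 10101111111100001011111100000110 ; hops seen [H2,H3,H4] ; pick H4
  Q 20.142.124.142: descend 00 ; hops seen [∅] ; pick no-route
  - 175.240.176.0/20 clear@20
  add 55.112.48.0/20 -> H5 at depth 20
  add 214.100.16.0/20 -> H1 at depth 20
  add 0.0.0.0/0 -> H6 at depth 0
  - 175.240.191.6/32 clear@32
  add 55.112.0.0/14 -> H5 at depth 14
  add 175.240.191.0/28 -> H5 at depth 28
  Q 55.112.8.2: descend 001101110111000000 ; hops seen [H6,H5,H1] ; pick H1
  Q 72.163.140.102: descend 0 ; hops seen [H6] ; pick H6
  Q 214.100.16.159: descend 11010110011001000001 ; hops seen [H6,H1] ; pick H1
  add 55.112.59.112/29 -> H3 at depth 29
  add 214.96.0.0/12 -> H0 at depth 12
  Q 55.112.48.231: descend 00110111011100000011 ; hops seen [H6,H5,H1,H5] ; pick H5
  Q 214.100.31.69: descend 1101011001100100000111110100 ; hops seen [H6,H0,H1,H1] ; pick H1
  add 55.112.59.112/32 -> H6 at depth 32
  add 160.0.0.0/3 -> H3 at depth 3
  add 214.100.0.0/14 -> H4 at depth 14
  - 55.112.0.0/16 clear@16
  add 175.240.0.0/16 -> H5 at depth 16
  - 160.0.0.0/3 clear@3
  add 160.0.0.0/3 -> H3 at depth 3
  Q 226.239.27.103: descend 11 ; hops seen [H6] ; pick H6
  Q 87.33.38.97: descend 0 ; hops seen [H6] ; pick H6

== LOOKUPS ==
["H1","H4","H3","H4","no-route","no-route","H4","H4","no-route","H1","H6","H1","H5","H1","H6","H6"]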